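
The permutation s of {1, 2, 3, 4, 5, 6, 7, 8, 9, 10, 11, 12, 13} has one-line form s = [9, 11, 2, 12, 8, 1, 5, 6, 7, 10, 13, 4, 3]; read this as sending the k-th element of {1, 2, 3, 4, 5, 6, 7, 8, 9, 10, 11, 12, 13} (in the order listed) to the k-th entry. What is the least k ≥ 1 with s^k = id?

12

The disjoint-cycle form of s has cycle lengths 6, 4, 2, 1.
The order is lcm(6, 4, 2) = 12.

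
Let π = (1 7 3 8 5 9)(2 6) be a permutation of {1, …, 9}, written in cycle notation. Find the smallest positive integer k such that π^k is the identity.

6

The disjoint cycles have lengths 6, 2, 1.
The order is lcm(6, 2) = 6.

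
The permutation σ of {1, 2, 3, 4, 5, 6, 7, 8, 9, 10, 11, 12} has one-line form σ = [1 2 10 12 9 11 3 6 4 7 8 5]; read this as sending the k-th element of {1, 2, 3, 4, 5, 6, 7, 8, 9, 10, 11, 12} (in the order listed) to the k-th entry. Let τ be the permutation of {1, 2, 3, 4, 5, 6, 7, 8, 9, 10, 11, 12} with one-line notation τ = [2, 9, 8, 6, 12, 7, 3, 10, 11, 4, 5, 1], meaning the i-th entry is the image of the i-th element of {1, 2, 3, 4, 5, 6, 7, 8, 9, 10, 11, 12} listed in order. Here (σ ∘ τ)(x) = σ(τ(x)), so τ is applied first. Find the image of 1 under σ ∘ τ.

2

τ(1) = 2, then σ(2) = 2; composing gives (σ ∘ τ)(1) = 2.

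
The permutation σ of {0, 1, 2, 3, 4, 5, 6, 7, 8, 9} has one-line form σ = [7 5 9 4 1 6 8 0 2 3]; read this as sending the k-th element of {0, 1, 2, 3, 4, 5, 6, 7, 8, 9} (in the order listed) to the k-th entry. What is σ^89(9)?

Tracing 9 → 3 → … returns to 9 after 8 steps, so 9 lies in an 8-cycle (1 5 6 8 2 9 3 4).
On an 8-cycle, σ^8 is the identity, so σ^89 = σ^1 there (89 ≡ 1 mod 8).
Advancing 1 step from 9: 9 → 3.

3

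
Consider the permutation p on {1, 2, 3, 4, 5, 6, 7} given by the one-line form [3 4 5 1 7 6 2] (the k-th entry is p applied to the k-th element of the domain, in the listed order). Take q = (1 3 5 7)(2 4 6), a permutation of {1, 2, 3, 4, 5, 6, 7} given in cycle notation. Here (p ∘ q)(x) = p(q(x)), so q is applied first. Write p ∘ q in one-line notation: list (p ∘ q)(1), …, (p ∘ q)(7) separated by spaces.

5 1 7 6 2 4 3

For each element, apply q then p: 1 → 3 → 5; 2 → 4 → 1; 3 → 5 → 7; 4 → 6 → 6; 5 → 7 → 2; 6 → 2 → 4; 7 → 1 → 3.
Collecting the images, p ∘ q = [5 1 7 6 2 4 3].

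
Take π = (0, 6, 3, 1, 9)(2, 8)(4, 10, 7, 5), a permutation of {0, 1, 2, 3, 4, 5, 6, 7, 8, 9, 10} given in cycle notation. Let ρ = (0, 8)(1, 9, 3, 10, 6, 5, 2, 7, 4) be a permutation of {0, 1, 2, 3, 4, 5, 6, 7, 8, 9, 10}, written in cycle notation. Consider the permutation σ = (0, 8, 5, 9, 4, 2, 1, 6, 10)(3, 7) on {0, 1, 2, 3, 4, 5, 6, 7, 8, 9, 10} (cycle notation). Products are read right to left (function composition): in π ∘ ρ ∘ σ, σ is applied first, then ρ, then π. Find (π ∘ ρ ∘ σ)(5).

1

Apply the permutations in order: σ(5) = 9, then ρ(9) = 3, then π(3) = 1. So (π ∘ ρ ∘ σ)(5) = 1.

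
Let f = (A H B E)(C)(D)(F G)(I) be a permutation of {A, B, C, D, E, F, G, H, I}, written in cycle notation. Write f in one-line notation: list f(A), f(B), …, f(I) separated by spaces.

H E C D A G F B I

Image by image: A→H, B→E, C→C, D→D, E→A, F→G, G→F, H→B, I→I.
Listing these in domain order gives H E C D A G F B I.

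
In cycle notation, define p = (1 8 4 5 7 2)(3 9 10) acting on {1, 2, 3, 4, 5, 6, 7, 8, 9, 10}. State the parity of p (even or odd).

The cycle lengths are 6, 3, 1.
A cycle of length ℓ contributes ℓ−1 transpositions, so p is a product of 5 + 2 = 7 transpositions — odd.

odd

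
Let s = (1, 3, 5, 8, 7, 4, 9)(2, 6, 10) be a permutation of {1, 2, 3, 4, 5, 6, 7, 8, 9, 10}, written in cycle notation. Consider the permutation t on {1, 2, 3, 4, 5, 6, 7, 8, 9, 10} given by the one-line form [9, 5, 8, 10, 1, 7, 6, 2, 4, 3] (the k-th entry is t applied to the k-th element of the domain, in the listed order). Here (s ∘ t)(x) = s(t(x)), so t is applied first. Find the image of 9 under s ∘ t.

9

First apply t: t(9) = 4, then s(4) = 9. Thus (s ∘ t)(9) = 9.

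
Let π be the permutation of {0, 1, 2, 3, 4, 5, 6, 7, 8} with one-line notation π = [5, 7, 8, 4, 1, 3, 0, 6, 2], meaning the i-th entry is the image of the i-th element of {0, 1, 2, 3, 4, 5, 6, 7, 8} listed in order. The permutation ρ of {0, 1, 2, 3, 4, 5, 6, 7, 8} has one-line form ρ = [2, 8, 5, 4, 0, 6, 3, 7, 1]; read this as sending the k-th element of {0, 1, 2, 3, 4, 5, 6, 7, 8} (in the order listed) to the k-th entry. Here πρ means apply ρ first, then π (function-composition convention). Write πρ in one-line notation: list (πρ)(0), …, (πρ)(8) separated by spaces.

8 2 3 1 5 0 4 6 7

For each element, apply ρ then π: 0 → 2 → 8; 1 → 8 → 2; 2 → 5 → 3; 3 → 4 → 1; 4 → 0 → 5; 5 → 6 → 0; 6 → 3 → 4; 7 → 7 → 6; 8 → 1 → 7.
So πρ in one-line form is 8 2 3 1 5 0 4 6 7.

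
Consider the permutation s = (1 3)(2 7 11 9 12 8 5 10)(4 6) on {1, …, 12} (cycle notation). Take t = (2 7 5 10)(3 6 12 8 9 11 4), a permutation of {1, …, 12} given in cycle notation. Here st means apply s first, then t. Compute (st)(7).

4

(st)(7) = t(s(7)). s(7) = 11, then t(11) = 4. So (st)(7) = 4.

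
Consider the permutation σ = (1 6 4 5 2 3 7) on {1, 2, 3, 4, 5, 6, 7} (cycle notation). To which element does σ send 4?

4 appears in (1 6 4 5 2 3 7); the next entry (wrapping around) is 5.

5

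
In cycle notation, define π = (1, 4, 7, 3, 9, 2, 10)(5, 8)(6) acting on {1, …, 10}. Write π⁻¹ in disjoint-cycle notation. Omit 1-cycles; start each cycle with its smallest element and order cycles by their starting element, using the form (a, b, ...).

(1, 10, 2, 9, 3, 7, 4)(5, 8)

If π sends a → b within a cycle, π⁻¹ sends b → a; equivalently, reverse each cycle.
After reversing and putting each cycle's least element first, π⁻¹ = (1, 10, 2, 9, 3, 7, 4)(5, 8).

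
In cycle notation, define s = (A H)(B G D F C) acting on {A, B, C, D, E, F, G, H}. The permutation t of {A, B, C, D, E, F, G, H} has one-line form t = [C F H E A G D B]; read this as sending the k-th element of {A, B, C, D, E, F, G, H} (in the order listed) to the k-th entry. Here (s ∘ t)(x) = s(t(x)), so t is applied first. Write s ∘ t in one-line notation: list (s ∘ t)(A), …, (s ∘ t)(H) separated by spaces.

Chase each element through t then s: A → C → B; B → F → C; C → H → A; D → E → E; E → A → H; F → G → D; G → D → F; H → B → G.
Collecting the images, s ∘ t = [B C A E H D F G].

B C A E H D F G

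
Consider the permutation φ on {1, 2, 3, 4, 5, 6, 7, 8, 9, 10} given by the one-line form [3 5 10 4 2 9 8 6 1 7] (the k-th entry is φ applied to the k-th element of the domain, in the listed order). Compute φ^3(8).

Tracing 8 → 6 → … returns to 8 after 7 steps, so 8 lies in a 7-cycle (1, 3, 10, 7, 8, 6, 9).
Advancing 3 steps from 8: 8 → 6 → 9 → 1.

1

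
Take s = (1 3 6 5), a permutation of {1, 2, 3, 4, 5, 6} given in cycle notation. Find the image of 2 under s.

2

2 does not appear in any cycle of s, so it is a fixed point: s(2) = 2.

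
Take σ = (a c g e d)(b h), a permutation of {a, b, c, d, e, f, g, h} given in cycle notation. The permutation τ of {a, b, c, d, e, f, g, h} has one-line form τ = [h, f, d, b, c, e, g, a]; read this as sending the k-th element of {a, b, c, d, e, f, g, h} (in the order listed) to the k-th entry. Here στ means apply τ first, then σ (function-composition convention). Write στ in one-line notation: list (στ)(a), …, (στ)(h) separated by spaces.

(στ)(x) = σ(τ(x)). Computing each image: σ(τ(a)) = σ(h) = b, σ(τ(b)) = σ(f) = f, σ(τ(c)) = σ(d) = a, σ(τ(d)) = σ(b) = h, σ(τ(e)) = σ(c) = g, σ(τ(f)) = σ(e) = d, σ(τ(g)) = σ(g) = e, σ(τ(h)) = σ(a) = c.
Hence στ = [b f a h g d e c].

b f a h g d e c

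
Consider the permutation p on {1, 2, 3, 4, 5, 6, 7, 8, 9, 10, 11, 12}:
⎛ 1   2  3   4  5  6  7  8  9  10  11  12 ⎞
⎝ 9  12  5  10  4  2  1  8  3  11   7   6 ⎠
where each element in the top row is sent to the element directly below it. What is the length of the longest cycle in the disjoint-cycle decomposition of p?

Decomposing into disjoint cycles gives (1 9 3 5 4 10 11 7)(2 12 6); the longest has length 8.

8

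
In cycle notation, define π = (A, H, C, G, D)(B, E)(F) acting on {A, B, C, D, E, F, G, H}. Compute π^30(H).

H

H lies in the 5-cycle (A, H, C, G, D).
Since the cycle has length 5, π^30 acts on it the same as π^0 (30 mod 5 = 0).
So π^30(H) = H.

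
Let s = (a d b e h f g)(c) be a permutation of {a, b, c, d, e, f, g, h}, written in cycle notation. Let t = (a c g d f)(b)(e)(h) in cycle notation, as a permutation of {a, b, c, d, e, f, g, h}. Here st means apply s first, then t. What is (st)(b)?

e

s(b) = e, then t(e) = e; composing gives (st)(b) = e.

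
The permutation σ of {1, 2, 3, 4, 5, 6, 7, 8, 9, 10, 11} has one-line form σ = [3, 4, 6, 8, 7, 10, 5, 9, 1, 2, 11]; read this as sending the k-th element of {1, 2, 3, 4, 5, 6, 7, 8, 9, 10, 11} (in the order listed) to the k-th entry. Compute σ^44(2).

1

Tracing 2 → 4 → … returns to 2 after 8 steps, so 2 lies in an 8-cycle (1, 3, 6, 10, 2, 4, 8, 9).
On an 8-cycle, σ^8 is the identity, so σ^44 = σ^4 there (44 ≡ 4 mod 8).
Advancing 4 steps from 2: 2 → 4 → 8 → 9 → 1.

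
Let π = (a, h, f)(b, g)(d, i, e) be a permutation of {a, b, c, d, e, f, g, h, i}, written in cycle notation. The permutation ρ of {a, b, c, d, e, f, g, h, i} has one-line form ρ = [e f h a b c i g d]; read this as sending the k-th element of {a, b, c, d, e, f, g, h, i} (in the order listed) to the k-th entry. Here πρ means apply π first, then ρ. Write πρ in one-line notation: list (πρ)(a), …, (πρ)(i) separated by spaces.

g i h d a e f c b

(πρ)(x) = ρ(π(x)). Computing each image: ρ(π(a)) = ρ(h) = g, ρ(π(b)) = ρ(g) = i, ρ(π(c)) = ρ(c) = h, ρ(π(d)) = ρ(i) = d, ρ(π(e)) = ρ(d) = a, ρ(π(f)) = ρ(a) = e, ρ(π(g)) = ρ(b) = f, ρ(π(h)) = ρ(f) = c, ρ(π(i)) = ρ(e) = b.
Hence πρ = [g i h d a e f c b].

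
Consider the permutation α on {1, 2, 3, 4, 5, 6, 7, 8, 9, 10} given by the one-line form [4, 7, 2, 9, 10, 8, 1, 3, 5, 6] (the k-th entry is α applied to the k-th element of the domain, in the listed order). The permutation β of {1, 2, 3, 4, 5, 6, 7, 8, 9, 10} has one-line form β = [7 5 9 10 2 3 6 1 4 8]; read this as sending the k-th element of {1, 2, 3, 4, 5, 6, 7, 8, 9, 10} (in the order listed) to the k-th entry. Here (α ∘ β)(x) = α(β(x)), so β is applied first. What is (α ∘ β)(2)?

First apply β: β(2) = 5, then α(5) = 10. Thus (α ∘ β)(2) = 10.

10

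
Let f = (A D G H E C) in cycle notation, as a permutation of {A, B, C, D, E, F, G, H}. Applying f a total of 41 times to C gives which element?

C lies in the 6-cycle (A D G H E C).
Since the cycle has length 6, f^41 acts on it the same as f^5 (41 mod 6 = 5).
Stepping 5 places around the cycle: C → A → D → G → H → E.

E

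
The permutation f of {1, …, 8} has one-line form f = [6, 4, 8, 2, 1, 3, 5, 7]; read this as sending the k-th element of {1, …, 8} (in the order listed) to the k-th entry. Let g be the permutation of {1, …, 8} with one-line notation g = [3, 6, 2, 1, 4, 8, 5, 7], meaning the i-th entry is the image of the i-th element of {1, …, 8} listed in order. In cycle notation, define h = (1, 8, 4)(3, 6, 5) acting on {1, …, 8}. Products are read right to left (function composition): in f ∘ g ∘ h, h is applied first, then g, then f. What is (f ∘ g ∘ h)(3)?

Chase 3: h(3) = 6; g(6) = 8; f(8) = 7. Hence (f ∘ g ∘ h)(3) = 7.

7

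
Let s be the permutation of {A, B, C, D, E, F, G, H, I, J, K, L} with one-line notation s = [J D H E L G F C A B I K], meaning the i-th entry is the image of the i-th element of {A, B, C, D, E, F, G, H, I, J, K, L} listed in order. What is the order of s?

8

Decomposing into disjoint cycles gives cycle lengths 8, 2, 2.
Since disjoint cycles commute, ord(s) = lcm(8, 2, 2) = 8.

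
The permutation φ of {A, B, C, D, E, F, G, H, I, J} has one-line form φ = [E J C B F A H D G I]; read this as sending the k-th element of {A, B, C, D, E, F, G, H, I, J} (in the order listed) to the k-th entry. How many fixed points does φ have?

The fixed points (elements with φ(x) = x) are {C}, so there is 1.

1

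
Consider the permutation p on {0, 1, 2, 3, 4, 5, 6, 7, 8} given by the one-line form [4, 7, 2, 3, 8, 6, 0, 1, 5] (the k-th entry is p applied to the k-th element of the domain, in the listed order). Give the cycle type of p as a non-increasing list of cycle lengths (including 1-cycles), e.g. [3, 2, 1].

[5, 2, 1, 1]

The disjoint cycles are (0 4 8 5 6)(1 7)(2)(3), with lengths 5, 2, 1, 1 in non-increasing order.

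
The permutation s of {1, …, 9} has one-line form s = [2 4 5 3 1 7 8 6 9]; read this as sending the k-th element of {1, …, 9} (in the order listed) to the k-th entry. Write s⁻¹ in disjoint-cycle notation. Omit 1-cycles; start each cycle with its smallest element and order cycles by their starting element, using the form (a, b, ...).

First write s in disjoint cycles: (1, 2, 4, 3, 5)(6, 7, 8).
The inverse reverses every cycle; in canonical form, s⁻¹ = (1, 5, 3, 4, 2)(6, 8, 7).

(1, 5, 3, 4, 2)(6, 8, 7)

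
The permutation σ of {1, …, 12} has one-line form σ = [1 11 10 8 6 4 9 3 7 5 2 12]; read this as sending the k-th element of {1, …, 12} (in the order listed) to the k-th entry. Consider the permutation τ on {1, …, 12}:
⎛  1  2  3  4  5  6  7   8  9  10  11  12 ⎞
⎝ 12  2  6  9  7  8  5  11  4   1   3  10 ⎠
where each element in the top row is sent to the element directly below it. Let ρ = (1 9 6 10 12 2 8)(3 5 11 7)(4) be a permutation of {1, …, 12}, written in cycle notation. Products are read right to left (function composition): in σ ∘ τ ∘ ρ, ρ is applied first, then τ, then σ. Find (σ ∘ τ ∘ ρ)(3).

(σ ∘ τ ∘ ρ)(3) = σ(τ(ρ(3))). ρ(3) = 5, then τ(5) = 7, then σ(7) = 9, so the result is 9.

9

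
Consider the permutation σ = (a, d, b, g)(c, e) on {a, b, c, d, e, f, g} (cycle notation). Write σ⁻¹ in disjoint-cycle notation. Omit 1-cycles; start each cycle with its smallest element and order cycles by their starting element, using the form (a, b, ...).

Inverting a permutation written in cycle notation just reverses the order within every cycle.
After reversing and putting each cycle's least element first, σ⁻¹ = (a, g, b, d)(c, e).

(a, g, b, d)(c, e)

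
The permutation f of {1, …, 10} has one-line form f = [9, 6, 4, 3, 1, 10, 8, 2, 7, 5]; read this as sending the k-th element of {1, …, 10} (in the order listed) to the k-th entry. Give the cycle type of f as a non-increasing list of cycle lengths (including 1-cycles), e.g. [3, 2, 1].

The disjoint cycles are (1, 9, 7, 8, 2, 6, 10, 5)(3, 4), with lengths 8, 2 in non-increasing order.

[8, 2]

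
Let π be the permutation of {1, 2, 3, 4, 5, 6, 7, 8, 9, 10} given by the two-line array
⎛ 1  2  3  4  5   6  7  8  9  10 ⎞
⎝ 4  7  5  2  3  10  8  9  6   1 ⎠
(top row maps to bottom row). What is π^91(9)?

Tracing 9 → 6 → … returns to 9 after 8 steps, so 9 lies in an 8-cycle (1 4 2 7 8 9 6 10).
On an 8-cycle, π^8 is the identity, so π^91 = π^3 there (91 ≡ 3 mod 8).
Stepping 3 places around the cycle: 9 → 6 → 10 → 1.

1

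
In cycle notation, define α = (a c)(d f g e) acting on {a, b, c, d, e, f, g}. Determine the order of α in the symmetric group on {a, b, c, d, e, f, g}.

The cycle type of α is (4, 2, 1).
The order is lcm(4, 2) = 4.

4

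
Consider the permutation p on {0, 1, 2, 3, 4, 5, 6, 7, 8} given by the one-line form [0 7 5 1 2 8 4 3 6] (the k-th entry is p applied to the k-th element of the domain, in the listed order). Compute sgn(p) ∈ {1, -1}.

1

In disjoint-cycle form the cycle lengths are 5, 3, 1.
A cycle of length ℓ contributes ℓ−1 transpositions, so p is a product of 4 + 2 = 6 transpositions — even.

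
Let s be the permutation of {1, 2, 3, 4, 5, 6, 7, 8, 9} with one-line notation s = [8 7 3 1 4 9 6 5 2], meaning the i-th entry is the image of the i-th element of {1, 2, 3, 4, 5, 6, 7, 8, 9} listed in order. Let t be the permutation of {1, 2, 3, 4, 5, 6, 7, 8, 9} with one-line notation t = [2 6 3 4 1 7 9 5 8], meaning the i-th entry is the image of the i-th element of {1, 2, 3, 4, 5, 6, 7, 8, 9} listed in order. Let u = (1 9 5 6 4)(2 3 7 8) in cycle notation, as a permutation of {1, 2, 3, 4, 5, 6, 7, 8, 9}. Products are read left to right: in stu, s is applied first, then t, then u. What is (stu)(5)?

Apply the permutations in order: s(5) = 4, then t(4) = 4, then u(4) = 1. So (stu)(5) = 1.

1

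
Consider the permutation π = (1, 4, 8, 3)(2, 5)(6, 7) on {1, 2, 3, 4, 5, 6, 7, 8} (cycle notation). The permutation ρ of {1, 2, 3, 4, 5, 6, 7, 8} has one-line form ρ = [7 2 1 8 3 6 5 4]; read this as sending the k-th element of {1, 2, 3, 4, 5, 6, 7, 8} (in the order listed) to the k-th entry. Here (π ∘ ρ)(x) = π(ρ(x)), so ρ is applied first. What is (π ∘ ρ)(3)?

First apply ρ: ρ(3) = 1, then π(1) = 4. Thus (π ∘ ρ)(3) = 4.

4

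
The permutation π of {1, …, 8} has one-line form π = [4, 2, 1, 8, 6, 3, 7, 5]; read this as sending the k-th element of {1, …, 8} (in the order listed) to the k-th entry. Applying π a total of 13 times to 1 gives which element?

Tracing 1 → 4 → … returns to 1 after 6 steps, so 1 lies in a 6-cycle (1 4 8 5 6 3).
On a 6-cycle, π^6 is the identity, so π^13 = π^1 there (13 ≡ 1 mod 6).
Advancing 1 step from 1: 1 → 4.

4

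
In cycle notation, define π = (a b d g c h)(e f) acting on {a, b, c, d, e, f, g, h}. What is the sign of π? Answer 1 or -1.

1

The cycle lengths are 6, 2.
A cycle is odd iff its length is even; π has 2 even-length cycles, so sgn(π) = (−1)^2 and π is even.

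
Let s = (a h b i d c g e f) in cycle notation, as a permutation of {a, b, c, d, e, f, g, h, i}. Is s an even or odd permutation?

The cycle lengths are 9.
A cycle of length ℓ contributes ℓ−1 transpositions, so s is a product of 8 transpositions — even.

even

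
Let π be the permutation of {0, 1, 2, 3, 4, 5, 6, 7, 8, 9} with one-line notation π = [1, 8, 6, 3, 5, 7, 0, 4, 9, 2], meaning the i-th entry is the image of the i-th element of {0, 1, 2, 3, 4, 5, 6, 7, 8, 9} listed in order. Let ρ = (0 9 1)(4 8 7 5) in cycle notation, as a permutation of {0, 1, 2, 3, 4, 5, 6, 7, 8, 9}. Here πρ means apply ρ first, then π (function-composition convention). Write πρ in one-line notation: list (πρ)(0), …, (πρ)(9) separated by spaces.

(πρ)(x) = π(ρ(x)). Computing each image: π(ρ(0)) = π(9) = 2, π(ρ(1)) = π(0) = 1, π(ρ(2)) = π(2) = 6, π(ρ(3)) = π(3) = 3, π(ρ(4)) = π(8) = 9, π(ρ(5)) = π(4) = 5, π(ρ(6)) = π(6) = 0, π(ρ(7)) = π(5) = 7, π(ρ(8)) = π(7) = 4, π(ρ(9)) = π(1) = 8.
Hence πρ = [2 1 6 3 9 5 0 7 4 8].

2 1 6 3 9 5 0 7 4 8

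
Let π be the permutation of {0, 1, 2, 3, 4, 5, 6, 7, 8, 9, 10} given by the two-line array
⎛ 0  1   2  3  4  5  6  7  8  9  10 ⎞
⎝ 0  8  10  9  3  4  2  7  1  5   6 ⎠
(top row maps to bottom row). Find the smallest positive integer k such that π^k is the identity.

Writing π as disjoint cycles, the cycle lengths are 4, 3, 2, 1, 1.
Since disjoint cycles commute, ord(π) = lcm(4, 3, 2) = 12.

12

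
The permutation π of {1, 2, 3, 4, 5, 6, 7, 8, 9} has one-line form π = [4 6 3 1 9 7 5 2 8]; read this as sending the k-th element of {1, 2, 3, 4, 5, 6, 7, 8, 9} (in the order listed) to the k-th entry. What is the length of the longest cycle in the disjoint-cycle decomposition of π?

6

Decomposing into disjoint cycles gives (1, 4)(2, 6, 7, 5, 9, 8); the longest has length 6.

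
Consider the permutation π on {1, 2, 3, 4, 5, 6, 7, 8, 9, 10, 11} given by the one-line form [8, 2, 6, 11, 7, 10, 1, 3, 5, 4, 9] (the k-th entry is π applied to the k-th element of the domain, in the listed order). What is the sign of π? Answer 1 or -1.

In disjoint-cycle form the cycle lengths are 10, 1.
A cycle of length ℓ contributes ℓ−1 transpositions, so π is a product of 9 transpositions — odd.

-1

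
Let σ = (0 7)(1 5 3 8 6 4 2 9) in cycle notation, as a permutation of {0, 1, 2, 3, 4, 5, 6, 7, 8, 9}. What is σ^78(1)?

1 lies in the 8-cycle (1 5 3 8 6 4 2 9).
Since the cycle has length 8, σ^78 acts on it the same as σ^6 (78 mod 8 = 6).
Advancing 6 steps from 1: 1 → 5 → 3 → 8 → 6 → 4 → 2.

2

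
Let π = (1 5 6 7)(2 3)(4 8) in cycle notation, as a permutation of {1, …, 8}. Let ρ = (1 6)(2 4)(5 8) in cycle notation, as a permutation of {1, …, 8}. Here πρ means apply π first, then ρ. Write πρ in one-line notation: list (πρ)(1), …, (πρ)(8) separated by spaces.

Chase each element through π then ρ: 1 → 5 → 8; 2 → 3 → 3; 3 → 2 → 4; 4 → 8 → 5; 5 → 6 → 1; 6 → 7 → 7; 7 → 1 → 6; 8 → 4 → 2.
Collecting the images, πρ = [8 3 4 5 1 7 6 2].

8 3 4 5 1 7 6 2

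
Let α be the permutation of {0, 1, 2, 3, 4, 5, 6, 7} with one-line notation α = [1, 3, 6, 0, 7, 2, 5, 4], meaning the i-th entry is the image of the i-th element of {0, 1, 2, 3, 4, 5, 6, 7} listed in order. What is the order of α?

The disjoint-cycle form of α has cycle lengths 3, 3, 2.
The order of α is the least common multiple of its cycle lengths: lcm(3, 3, 2) = 6.

6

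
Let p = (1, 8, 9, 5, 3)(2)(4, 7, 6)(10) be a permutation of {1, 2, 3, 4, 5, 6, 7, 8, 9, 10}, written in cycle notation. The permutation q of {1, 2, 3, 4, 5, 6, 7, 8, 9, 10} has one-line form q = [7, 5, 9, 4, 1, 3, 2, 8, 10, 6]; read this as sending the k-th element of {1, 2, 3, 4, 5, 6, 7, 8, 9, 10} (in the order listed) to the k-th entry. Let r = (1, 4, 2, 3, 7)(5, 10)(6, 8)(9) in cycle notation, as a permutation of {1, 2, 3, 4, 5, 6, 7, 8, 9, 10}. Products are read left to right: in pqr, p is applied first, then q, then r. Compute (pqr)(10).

Chase 10: p(10) = 10; q(10) = 6; r(6) = 8. Hence (pqr)(10) = 8.

8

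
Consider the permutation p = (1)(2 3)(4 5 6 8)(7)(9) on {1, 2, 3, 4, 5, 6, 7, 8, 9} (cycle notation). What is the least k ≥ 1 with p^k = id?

4

The cycle type of p is (4, 2, 1, 1, 1).
The order of p is the least common multiple of its cycle lengths: lcm(4, 2) = 4.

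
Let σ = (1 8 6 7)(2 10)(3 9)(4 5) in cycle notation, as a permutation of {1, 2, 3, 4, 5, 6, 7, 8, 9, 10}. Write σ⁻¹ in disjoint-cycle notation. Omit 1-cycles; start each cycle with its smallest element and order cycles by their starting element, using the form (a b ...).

Inverting a permutation written in cycle notation just reverses the order within every cycle.
After reversing and putting each cycle's least element first, σ⁻¹ = (1 7 6 8)(2 10)(3 9)(4 5).

(1 7 6 8)(2 10)(3 9)(4 5)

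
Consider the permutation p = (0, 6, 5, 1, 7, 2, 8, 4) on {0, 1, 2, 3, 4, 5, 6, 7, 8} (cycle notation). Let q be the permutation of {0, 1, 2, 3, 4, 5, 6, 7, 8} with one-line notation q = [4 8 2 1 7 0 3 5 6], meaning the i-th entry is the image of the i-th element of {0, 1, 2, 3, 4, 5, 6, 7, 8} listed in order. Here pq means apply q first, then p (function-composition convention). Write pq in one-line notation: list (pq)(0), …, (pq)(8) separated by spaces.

Chase each element through q then p: 0 → 4 → 0; 1 → 8 → 4; 2 → 2 → 8; 3 → 1 → 7; 4 → 7 → 2; 5 → 0 → 6; 6 → 3 → 3; 7 → 5 → 1; 8 → 6 → 5.
So pq in one-line form is 0 4 8 7 2 6 3 1 5.

0 4 8 7 2 6 3 1 5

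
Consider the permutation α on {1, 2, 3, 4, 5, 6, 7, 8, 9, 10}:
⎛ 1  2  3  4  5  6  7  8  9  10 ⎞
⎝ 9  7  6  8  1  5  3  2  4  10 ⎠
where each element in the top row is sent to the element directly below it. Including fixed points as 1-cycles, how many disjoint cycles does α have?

The cycle decomposition is (1, 9, 4, 8, 2, 7, 3, 6, 5)(10), which has 2 cycles (counting 1-cycles).

2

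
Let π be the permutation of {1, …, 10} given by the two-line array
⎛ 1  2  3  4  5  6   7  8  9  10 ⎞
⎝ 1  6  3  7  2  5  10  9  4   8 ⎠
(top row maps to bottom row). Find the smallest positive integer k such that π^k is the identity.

Writing π as disjoint cycles, the cycle lengths are 5, 3, 1, 1.
Since disjoint cycles commute, ord(π) = lcm(5, 3) = 15.

15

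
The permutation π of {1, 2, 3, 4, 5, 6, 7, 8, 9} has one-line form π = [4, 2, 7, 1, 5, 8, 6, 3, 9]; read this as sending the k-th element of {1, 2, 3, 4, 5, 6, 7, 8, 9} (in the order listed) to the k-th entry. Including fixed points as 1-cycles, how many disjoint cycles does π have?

5

The cycle decomposition is (1, 4)(2)(3, 7, 6, 8)(5)(9), which has 5 cycles (counting 1-cycles).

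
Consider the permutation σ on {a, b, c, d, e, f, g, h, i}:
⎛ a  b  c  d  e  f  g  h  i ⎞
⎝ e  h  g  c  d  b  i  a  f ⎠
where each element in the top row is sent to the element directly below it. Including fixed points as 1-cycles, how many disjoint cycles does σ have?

The cycle decomposition is (a e d c g i f b h), which has 1 cycle (counting 1-cycles).

1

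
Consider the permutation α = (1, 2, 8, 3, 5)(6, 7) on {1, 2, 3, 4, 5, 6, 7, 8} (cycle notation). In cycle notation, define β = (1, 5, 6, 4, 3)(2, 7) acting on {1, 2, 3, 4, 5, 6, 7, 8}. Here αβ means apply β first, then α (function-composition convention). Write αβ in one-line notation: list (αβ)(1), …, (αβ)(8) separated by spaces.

For each element, apply β then α: 1 → 5 → 1; 2 → 7 → 6; 3 → 1 → 2; 4 → 3 → 5; 5 → 6 → 7; 6 → 4 → 4; 7 → 2 → 8; 8 → 8 → 3.
So αβ in one-line form is 1 6 2 5 7 4 8 3.

1 6 2 5 7 4 8 3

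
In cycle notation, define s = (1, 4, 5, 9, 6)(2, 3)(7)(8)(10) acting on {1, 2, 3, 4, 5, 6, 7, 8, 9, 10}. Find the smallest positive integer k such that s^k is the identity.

10

The disjoint cycles have lengths 5, 2, 1, 1, 1.
The order is lcm(5, 2) = 10.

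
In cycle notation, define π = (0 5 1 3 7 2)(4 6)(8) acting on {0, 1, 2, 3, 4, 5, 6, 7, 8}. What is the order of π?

6

The cycle type of π is (6, 2, 1).
Since disjoint cycles commute, ord(π) = lcm(6, 2) = 6.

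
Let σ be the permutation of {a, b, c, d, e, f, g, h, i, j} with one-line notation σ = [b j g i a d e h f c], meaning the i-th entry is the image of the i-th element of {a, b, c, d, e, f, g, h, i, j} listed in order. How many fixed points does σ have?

1

The fixed points (elements with σ(x) = x) are {h}, so there is 1.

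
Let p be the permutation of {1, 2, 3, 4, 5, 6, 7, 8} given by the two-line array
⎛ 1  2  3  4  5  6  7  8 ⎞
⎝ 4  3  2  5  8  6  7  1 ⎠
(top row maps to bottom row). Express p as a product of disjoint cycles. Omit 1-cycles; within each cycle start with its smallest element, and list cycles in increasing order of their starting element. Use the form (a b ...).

(1 4 5 8)(2 3)

From 1: 1 → 4 → 5 → 8 → 1, closing the cycle (1 4 5 8).
Repeating from the next unused element and collecting all non-trivial cycles gives (1 4 5 8)(2 3).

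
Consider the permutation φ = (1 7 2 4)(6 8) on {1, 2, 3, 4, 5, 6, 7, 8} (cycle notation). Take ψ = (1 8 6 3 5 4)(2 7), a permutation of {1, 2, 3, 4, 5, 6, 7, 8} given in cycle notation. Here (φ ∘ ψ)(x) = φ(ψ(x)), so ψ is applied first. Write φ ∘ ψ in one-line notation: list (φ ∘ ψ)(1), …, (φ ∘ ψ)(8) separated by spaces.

6 2 5 7 1 3 4 8

For each element, apply ψ then φ: 1 → 8 → 6; 2 → 7 → 2; 3 → 5 → 5; 4 → 1 → 7; 5 → 4 → 1; 6 → 3 → 3; 7 → 2 → 4; 8 → 6 → 8.
Collecting the images, φ ∘ ψ = [6 2 5 7 1 3 4 8].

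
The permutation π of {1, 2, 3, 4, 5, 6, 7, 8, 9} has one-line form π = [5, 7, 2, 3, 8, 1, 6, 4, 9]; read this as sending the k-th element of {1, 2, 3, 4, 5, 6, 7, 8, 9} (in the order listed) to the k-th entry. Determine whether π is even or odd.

odd

In disjoint-cycle form the cycle lengths are 8, 1.
A cycle of length ℓ contributes ℓ−1 transpositions, so π is a product of 7 transpositions — odd.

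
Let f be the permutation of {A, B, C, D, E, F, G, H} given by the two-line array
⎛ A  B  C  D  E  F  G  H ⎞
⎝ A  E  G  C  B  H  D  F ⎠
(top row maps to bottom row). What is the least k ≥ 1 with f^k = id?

6

Writing f as disjoint cycles, the cycle lengths are 3, 2, 2, 1.
The order of f is the least common multiple of its cycle lengths: lcm(3, 2, 2) = 6.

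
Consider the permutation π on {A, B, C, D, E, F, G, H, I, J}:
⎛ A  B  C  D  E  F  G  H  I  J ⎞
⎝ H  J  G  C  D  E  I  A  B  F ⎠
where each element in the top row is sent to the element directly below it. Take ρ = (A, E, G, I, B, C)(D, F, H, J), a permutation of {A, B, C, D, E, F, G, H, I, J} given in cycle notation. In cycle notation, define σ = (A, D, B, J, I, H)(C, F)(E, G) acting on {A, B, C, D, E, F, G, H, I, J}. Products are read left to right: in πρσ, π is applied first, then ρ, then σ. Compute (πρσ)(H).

G

(πρσ)(H) = σ(ρ(π(H))). π(H) = A, then ρ(A) = E, then σ(E) = G, so the result is G.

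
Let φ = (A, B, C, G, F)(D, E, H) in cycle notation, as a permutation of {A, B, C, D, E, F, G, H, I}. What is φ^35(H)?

E

H lies in the 3-cycle (D, E, H).
On a 3-cycle, φ^3 is the identity, so φ^35 = φ^2 there (35 ≡ 2 mod 3).
Advancing 2 steps from H: H → D → E.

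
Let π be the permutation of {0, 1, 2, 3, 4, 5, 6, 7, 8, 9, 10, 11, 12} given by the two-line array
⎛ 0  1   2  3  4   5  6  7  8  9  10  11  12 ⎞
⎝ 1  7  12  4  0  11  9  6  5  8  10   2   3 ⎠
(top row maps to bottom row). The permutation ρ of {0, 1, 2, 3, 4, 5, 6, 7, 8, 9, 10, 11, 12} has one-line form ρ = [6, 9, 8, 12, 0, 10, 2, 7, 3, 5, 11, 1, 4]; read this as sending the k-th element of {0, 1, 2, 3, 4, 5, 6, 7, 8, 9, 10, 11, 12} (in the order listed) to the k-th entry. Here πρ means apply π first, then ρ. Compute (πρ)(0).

9

π(0) = 1, then ρ(1) = 9; composing gives (πρ)(0) = 9.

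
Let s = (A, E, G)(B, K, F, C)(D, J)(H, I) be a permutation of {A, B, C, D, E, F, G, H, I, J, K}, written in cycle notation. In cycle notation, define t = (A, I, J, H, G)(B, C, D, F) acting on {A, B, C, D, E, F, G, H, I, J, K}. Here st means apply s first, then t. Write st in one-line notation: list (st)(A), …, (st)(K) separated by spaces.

Chase each element through s then t: A → E → E; B → K → K; C → B → C; D → J → H; E → G → A; F → C → D; G → A → I; H → I → J; I → H → G; J → D → F; K → F → B.
So st in one-line form is E K C H A D I J G F B.

E K C H A D I J G F B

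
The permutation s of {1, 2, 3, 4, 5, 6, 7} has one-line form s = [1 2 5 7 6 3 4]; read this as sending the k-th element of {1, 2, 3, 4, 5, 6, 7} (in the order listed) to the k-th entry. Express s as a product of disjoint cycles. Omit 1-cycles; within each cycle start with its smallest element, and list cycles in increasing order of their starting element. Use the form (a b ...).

Start at 3 and follow images: 3 → 5 → 6 → 3, giving the cycle (3 5 6).
Repeating from the next unused element and collecting all non-trivial cycles gives (3 5 6)(4 7).

(3 5 6)(4 7)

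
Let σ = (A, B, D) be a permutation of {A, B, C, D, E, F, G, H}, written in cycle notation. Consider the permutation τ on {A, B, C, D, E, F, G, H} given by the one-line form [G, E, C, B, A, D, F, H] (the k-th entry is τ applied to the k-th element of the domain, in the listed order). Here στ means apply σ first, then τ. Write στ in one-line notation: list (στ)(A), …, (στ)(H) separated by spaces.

(στ)(x) = τ(σ(x)). Computing each image: τ(σ(A)) = τ(B) = E, τ(σ(B)) = τ(D) = B, τ(σ(C)) = τ(C) = C, τ(σ(D)) = τ(A) = G, τ(σ(E)) = τ(E) = A, τ(σ(F)) = τ(F) = D, τ(σ(G)) = τ(G) = F, τ(σ(H)) = τ(H) = H.
Hence στ = [E B C G A D F H].

E B C G A D F H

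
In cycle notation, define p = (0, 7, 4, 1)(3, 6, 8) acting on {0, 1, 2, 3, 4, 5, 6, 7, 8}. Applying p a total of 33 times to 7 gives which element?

7 lies in the 4-cycle (0, 7, 4, 1).
Powers repeat with period 4 on this cycle, and 33 mod 4 = 1, so p^33(7) = p^1(7).
Advancing 1 step from 7: 7 → 4.

4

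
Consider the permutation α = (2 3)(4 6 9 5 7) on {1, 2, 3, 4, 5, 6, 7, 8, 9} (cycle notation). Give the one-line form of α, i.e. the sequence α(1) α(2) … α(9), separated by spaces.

Reading each image from the cycles: 1→1, 2→3, 3→2, 4→6, 5→7, 6→9, 7→4, 8→8, 9→5.
Listing these in domain order gives 1 3 2 6 7 9 4 8 5.

1 3 2 6 7 9 4 8 5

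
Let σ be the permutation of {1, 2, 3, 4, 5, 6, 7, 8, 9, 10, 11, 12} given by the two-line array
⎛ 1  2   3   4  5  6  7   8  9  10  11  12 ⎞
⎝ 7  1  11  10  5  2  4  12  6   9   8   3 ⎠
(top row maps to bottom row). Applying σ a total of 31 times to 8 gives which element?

Tracing 8 → 12 → … returns to 8 after 4 steps, so 8 lies in a 4-cycle (3 11 8 12).
Powers repeat with period 4 on this cycle, and 31 mod 4 = 3, so σ^31(8) = σ^3(8).
Stepping 3 places around the cycle: 8 → 12 → 3 → 11.

11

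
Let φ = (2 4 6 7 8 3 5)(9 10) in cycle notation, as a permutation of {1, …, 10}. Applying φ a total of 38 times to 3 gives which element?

4

3 lies in the 7-cycle (2 4 6 7 8 3 5).
On a 7-cycle, φ^7 is the identity, so φ^38 = φ^3 there (38 ≡ 3 mod 7).
Advancing 3 steps from 3: 3 → 5 → 2 → 4.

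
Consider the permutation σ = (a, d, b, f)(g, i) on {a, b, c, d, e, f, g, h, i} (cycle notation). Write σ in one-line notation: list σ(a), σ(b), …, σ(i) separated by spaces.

d f c b e a i h g

Each element maps to the next entry in its cycle (wrapping to the front): a→d, b→f, c→c, d→b, e→e, f→a, g→i, h→h, i→g.
So the one-line form is d f c b e a i h g.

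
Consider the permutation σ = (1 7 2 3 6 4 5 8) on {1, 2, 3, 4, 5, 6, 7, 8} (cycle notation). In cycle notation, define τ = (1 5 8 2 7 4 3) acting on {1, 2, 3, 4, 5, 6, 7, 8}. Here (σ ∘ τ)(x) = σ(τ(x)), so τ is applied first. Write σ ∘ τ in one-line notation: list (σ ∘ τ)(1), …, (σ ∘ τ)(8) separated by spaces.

8 2 7 6 1 4 5 3

(σ ∘ τ)(x) = σ(τ(x)). Computing each image: σ(τ(1)) = σ(5) = 8, σ(τ(2)) = σ(7) = 2, σ(τ(3)) = σ(1) = 7, σ(τ(4)) = σ(3) = 6, σ(τ(5)) = σ(8) = 1, σ(τ(6)) = σ(6) = 4, σ(τ(7)) = σ(4) = 5, σ(τ(8)) = σ(2) = 3.
Hence σ ∘ τ = [8 2 7 6 1 4 5 3].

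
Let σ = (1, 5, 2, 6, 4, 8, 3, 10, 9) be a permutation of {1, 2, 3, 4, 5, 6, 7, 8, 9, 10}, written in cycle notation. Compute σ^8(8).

8 lies in the 9-cycle (1, 5, 2, 6, 4, 8, 3, 10, 9).
Advancing 8 steps from 8: 8 → 3 → 10 → 9 → 1 → 5 → 2 → 6 → 4.

4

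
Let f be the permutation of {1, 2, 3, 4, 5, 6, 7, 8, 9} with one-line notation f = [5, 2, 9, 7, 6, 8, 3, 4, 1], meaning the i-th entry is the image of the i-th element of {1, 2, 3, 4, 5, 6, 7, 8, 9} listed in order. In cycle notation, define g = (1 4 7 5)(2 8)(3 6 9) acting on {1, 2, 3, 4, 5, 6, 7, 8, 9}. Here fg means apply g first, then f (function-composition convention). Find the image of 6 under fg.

(fg)(6) = f(g(6)). g(6) = 9, then f(9) = 1. So (fg)(6) = 1.

1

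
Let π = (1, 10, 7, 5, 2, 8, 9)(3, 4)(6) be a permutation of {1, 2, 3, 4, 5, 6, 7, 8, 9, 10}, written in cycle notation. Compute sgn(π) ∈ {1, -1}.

The cycle lengths are 7, 2, 1.
A cycle of length ℓ contributes ℓ−1 transpositions, so π is a product of 6 + 1 = 7 transpositions — odd.

-1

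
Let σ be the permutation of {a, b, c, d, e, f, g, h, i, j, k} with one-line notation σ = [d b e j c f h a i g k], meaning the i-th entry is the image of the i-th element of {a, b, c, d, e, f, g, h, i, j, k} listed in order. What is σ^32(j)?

Tracing j → g → … returns to j after 5 steps, so j lies in a 5-cycle (a, d, j, g, h).
Since the cycle has length 5, σ^32 acts on it the same as σ^2 (32 mod 5 = 2).
Stepping 2 places around the cycle: j → g → h.

h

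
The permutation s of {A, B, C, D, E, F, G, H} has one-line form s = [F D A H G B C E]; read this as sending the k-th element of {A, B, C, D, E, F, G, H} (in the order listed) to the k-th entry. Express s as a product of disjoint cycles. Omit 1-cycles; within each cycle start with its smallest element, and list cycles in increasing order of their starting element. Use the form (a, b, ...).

Iterating s from A gives A → F → B → D → H → E → G → C → A; that is the 8-cycle (A, F, B, D, H, E, G, C).
Continuing from each remaining unvisited element yields (A, F, B, D, H, E, G, C).

(A, F, B, D, H, E, G, C)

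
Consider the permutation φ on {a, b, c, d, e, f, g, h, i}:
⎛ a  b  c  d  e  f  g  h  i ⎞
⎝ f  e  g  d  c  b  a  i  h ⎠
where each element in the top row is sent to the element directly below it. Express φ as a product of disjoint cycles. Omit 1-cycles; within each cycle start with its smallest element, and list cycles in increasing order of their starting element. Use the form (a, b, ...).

(a, f, b, e, c, g)(h, i)

Start at a and follow images: a → f → b → e → c → g → a, giving the cycle (a, f, b, e, c, g).
Repeating from the next unused element and collecting all non-trivial cycles gives (a, f, b, e, c, g)(h, i).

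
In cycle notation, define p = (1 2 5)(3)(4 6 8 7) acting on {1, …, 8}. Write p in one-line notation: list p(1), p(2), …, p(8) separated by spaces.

Image by image: 1↦2, 2↦5, 3↦3, 4↦6, 5↦1, 6↦8, 7↦4, 8↦7.
So the one-line form is 2 5 3 6 1 8 4 7.

2 5 3 6 1 8 4 7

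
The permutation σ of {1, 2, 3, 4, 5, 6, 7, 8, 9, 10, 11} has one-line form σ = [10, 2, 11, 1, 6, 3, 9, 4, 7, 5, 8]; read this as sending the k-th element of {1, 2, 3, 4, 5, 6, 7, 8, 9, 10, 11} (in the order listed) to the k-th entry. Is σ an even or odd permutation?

even

In disjoint-cycle form the cycle lengths are 8, 2, 1.
A cycle of length ℓ contributes ℓ−1 transpositions, so σ is a product of 7 + 1 = 8 transpositions — even.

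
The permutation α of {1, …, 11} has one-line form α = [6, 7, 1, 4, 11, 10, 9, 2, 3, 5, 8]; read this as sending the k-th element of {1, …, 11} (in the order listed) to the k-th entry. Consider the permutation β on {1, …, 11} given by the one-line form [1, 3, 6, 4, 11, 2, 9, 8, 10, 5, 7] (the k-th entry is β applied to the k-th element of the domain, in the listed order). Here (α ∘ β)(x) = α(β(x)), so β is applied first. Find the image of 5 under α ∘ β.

8

First apply β: β(5) = 11, then α(11) = 8. Thus (α ∘ β)(5) = 8.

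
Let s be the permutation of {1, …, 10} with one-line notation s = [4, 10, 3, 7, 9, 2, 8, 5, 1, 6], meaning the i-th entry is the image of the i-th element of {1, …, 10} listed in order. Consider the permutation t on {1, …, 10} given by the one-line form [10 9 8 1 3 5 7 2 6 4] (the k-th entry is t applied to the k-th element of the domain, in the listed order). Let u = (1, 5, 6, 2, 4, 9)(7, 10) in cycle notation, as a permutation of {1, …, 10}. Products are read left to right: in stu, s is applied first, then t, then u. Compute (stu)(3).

8

(stu)(3) = u(t(s(3))). s(3) = 3, then t(3) = 8, then u(8) = 8, so the result is 8.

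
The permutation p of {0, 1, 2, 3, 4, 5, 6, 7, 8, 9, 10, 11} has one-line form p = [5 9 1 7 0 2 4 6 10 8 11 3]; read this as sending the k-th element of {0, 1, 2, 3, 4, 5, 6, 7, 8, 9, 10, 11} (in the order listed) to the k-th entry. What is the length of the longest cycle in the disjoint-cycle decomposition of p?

Decomposing into disjoint cycles gives (0, 5, 2, 1, 9, 8, 10, 11, 3, 7, 6, 4); the longest has length 12.

12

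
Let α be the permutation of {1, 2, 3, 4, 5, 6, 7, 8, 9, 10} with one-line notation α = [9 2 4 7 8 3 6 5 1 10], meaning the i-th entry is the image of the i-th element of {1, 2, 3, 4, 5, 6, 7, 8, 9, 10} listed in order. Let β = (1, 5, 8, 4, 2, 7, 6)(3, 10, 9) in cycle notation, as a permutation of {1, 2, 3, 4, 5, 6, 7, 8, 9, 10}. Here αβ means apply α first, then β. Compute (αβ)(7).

α(7) = 6, then β(6) = 1; composing gives (αβ)(7) = 1.

1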